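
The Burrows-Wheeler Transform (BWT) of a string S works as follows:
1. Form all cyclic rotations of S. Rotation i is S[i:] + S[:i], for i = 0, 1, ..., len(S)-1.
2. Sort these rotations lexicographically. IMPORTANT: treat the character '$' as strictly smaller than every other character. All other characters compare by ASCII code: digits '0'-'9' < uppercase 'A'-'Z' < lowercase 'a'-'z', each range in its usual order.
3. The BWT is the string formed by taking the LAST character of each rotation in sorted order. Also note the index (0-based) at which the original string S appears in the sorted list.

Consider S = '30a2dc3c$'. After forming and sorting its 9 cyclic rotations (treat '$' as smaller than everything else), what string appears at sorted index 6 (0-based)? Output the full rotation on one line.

Answer: c$30a2dc3

Derivation:
All 9 rotations (rotation i = S[i:]+S[:i]):
  rot[0] = 30a2dc3c$
  rot[1] = 0a2dc3c$3
  rot[2] = a2dc3c$30
  rot[3] = 2dc3c$30a
  rot[4] = dc3c$30a2
  rot[5] = c3c$30a2d
  rot[6] = 3c$30a2dc
  rot[7] = c$30a2dc3
  rot[8] = $30a2dc3c
Sorted (with $ < everything):
  sorted[0] = $30a2dc3c
  sorted[1] = 0a2dc3c$3
  sorted[2] = 2dc3c$30a
  sorted[3] = 30a2dc3c$
  sorted[4] = 3c$30a2dc
  sorted[5] = a2dc3c$30
  sorted[6] = c$30a2dc3
  sorted[7] = c3c$30a2d
  sorted[8] = dc3c$30a2
sorted[6] = c$30a2dc3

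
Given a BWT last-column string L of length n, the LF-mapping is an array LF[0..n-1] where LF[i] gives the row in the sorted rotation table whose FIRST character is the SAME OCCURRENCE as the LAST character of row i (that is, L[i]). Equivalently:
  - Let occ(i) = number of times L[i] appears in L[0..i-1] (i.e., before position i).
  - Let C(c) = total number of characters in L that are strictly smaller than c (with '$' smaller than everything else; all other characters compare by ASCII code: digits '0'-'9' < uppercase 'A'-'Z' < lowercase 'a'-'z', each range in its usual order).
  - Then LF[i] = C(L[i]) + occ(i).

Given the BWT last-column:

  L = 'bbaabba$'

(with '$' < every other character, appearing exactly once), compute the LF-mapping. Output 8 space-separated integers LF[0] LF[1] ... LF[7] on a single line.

Answer: 4 5 1 2 6 7 3 0

Derivation:
Char counts: '$':1, 'a':3, 'b':4
C (first-col start): C('$')=0, C('a')=1, C('b')=4
L[0]='b': occ=0, LF[0]=C('b')+0=4+0=4
L[1]='b': occ=1, LF[1]=C('b')+1=4+1=5
L[2]='a': occ=0, LF[2]=C('a')+0=1+0=1
L[3]='a': occ=1, LF[3]=C('a')+1=1+1=2
L[4]='b': occ=2, LF[4]=C('b')+2=4+2=6
L[5]='b': occ=3, LF[5]=C('b')+3=4+3=7
L[6]='a': occ=2, LF[6]=C('a')+2=1+2=3
L[7]='$': occ=0, LF[7]=C('$')+0=0+0=0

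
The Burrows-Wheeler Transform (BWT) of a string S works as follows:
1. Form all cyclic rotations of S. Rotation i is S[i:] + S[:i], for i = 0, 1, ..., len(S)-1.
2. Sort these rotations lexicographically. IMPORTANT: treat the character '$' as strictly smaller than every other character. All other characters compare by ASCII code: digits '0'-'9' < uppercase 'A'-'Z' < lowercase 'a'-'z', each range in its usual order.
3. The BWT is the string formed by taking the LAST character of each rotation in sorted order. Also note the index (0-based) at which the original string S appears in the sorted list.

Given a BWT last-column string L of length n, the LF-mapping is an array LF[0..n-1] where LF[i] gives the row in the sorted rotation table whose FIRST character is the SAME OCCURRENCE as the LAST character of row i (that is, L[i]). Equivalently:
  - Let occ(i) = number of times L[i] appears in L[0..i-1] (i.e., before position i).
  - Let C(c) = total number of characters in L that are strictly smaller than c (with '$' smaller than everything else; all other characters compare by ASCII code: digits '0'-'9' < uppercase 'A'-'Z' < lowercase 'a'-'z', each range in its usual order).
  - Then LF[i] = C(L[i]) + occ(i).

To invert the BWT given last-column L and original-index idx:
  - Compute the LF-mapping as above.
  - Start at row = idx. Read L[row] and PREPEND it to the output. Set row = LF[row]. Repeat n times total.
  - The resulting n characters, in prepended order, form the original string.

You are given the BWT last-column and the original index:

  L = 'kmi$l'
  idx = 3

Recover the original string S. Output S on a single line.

LF mapping: 2 4 1 0 3
Walk LF starting at row 3, prepending L[row]:
  step 1: row=3, L[3]='$', prepend. Next row=LF[3]=0
  step 2: row=0, L[0]='k', prepend. Next row=LF[0]=2
  step 3: row=2, L[2]='i', prepend. Next row=LF[2]=1
  step 4: row=1, L[1]='m', prepend. Next row=LF[1]=4
  step 5: row=4, L[4]='l', prepend. Next row=LF[4]=3
Reversed output: lmik$

Answer: lmik$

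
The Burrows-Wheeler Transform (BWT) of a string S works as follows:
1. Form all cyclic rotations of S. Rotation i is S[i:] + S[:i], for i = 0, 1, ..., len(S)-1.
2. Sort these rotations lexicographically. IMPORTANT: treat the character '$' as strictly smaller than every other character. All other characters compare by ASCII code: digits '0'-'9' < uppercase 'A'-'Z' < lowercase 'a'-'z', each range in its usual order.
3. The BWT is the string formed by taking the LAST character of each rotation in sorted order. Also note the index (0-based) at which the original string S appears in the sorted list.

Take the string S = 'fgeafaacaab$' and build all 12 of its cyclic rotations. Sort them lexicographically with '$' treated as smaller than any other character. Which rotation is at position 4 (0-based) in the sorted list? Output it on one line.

All 12 rotations (rotation i = S[i:]+S[:i]):
  rot[0] = fgeafaacaab$
  rot[1] = geafaacaab$f
  rot[2] = eafaacaab$fg
  rot[3] = afaacaab$fge
  rot[4] = faacaab$fgea
  rot[5] = aacaab$fgeaf
  rot[6] = acaab$fgeafa
  rot[7] = caab$fgeafaa
  rot[8] = aab$fgeafaac
  rot[9] = ab$fgeafaaca
  rot[10] = b$fgeafaacaa
  rot[11] = $fgeafaacaab
Sorted (with $ < everything):
  sorted[0] = $fgeafaacaab
  sorted[1] = aab$fgeafaac
  sorted[2] = aacaab$fgeaf
  sorted[3] = ab$fgeafaaca
  sorted[4] = acaab$fgeafa
  sorted[5] = afaacaab$fge
  sorted[6] = b$fgeafaacaa
  sorted[7] = caab$fgeafaa
  sorted[8] = eafaacaab$fg
  sorted[9] = faacaab$fgea
  sorted[10] = fgeafaacaab$
  sorted[11] = geafaacaab$f
sorted[4] = acaab$fgeafa

Answer: acaab$fgeafa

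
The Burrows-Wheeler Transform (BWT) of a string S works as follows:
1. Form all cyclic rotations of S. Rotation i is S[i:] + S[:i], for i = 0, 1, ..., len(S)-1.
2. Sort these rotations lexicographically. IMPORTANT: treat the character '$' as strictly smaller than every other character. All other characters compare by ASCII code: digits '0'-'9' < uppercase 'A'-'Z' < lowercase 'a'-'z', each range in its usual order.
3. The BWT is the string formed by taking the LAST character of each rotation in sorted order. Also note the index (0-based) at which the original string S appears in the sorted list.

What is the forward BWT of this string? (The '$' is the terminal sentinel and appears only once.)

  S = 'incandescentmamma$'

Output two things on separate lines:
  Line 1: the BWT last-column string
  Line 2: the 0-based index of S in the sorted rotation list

All 18 rotations (rotation i = S[i:]+S[:i]):
  rot[0] = incandescentmamma$
  rot[1] = ncandescentmamma$i
  rot[2] = candescentmamma$in
  rot[3] = andescentmamma$inc
  rot[4] = ndescentmamma$inca
  rot[5] = descentmamma$incan
  rot[6] = escentmamma$incand
  rot[7] = scentmamma$incande
  rot[8] = centmamma$incandes
  rot[9] = entmamma$incandesc
  rot[10] = ntmamma$incandesce
  rot[11] = tmamma$incandescen
  rot[12] = mamma$incandescent
  rot[13] = amma$incandescentm
  rot[14] = mma$incandescentma
  rot[15] = ma$incandescentmam
  rot[16] = a$incandescentmamm
  rot[17] = $incandescentmamma
Sorted (with $ < everything):
  sorted[0] = $incandescentmamma  (last char: 'a')
  sorted[1] = a$incandescentmamm  (last char: 'm')
  sorted[2] = amma$incandescentm  (last char: 'm')
  sorted[3] = andescentmamma$inc  (last char: 'c')
  sorted[4] = candescentmamma$in  (last char: 'n')
  sorted[5] = centmamma$incandes  (last char: 's')
  sorted[6] = descentmamma$incan  (last char: 'n')
  sorted[7] = entmamma$incandesc  (last char: 'c')
  sorted[8] = escentmamma$incand  (last char: 'd')
  sorted[9] = incandescentmamma$  (last char: '$')
  sorted[10] = ma$incandescentmam  (last char: 'm')
  sorted[11] = mamma$incandescent  (last char: 't')
  sorted[12] = mma$incandescentma  (last char: 'a')
  sorted[13] = ncandescentmamma$i  (last char: 'i')
  sorted[14] = ndescentmamma$inca  (last char: 'a')
  sorted[15] = ntmamma$incandesce  (last char: 'e')
  sorted[16] = scentmamma$incande  (last char: 'e')
  sorted[17] = tmamma$incandescen  (last char: 'n')
Last column: ammcnsncd$mtaiaeen
Original string S is at sorted index 9

Answer: ammcnsncd$mtaiaeen
9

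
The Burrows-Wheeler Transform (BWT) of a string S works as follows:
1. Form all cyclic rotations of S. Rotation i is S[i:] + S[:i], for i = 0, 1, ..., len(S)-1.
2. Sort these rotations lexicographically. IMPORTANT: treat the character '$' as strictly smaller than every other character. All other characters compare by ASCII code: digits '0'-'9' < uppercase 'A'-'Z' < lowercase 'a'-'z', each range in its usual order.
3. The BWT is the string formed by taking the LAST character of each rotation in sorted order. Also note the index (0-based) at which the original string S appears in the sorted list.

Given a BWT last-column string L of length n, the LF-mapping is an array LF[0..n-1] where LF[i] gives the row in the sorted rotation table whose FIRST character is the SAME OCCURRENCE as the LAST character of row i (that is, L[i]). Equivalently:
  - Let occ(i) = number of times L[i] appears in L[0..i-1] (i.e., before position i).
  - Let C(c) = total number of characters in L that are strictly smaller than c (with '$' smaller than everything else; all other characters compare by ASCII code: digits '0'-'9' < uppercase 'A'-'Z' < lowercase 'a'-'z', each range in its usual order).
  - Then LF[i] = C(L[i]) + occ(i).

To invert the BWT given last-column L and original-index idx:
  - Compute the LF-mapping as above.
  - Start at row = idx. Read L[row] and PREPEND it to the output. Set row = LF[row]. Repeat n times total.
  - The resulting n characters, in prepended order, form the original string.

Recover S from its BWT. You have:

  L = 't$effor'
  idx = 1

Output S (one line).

LF mapping: 6 0 1 2 3 4 5
Walk LF starting at row 1, prepending L[row]:
  step 1: row=1, L[1]='$', prepend. Next row=LF[1]=0
  step 2: row=0, L[0]='t', prepend. Next row=LF[0]=6
  step 3: row=6, L[6]='r', prepend. Next row=LF[6]=5
  step 4: row=5, L[5]='o', prepend. Next row=LF[5]=4
  step 5: row=4, L[4]='f', prepend. Next row=LF[4]=3
  step 6: row=3, L[3]='f', prepend. Next row=LF[3]=2
  step 7: row=2, L[2]='e', prepend. Next row=LF[2]=1
Reversed output: effort$

Answer: effort$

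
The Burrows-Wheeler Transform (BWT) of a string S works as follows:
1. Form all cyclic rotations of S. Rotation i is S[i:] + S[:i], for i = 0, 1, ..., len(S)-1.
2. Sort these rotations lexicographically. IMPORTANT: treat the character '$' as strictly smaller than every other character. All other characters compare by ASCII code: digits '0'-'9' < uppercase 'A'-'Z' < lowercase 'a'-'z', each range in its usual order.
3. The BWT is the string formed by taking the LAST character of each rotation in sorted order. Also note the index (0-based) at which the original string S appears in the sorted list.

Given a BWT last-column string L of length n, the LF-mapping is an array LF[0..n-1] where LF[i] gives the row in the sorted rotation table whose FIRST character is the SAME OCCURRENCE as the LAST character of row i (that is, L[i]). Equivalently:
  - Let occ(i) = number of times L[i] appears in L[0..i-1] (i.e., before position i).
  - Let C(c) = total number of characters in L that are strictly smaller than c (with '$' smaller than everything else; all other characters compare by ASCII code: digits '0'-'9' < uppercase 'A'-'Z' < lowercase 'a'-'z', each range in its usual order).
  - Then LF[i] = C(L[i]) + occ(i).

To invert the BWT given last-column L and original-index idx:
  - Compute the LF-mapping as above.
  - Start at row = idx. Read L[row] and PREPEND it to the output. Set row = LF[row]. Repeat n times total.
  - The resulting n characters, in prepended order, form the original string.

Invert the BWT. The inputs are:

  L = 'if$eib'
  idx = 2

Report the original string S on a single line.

LF mapping: 4 3 0 2 5 1
Walk LF starting at row 2, prepending L[row]:
  step 1: row=2, L[2]='$', prepend. Next row=LF[2]=0
  step 2: row=0, L[0]='i', prepend. Next row=LF[0]=4
  step 3: row=4, L[4]='i', prepend. Next row=LF[4]=5
  step 4: row=5, L[5]='b', prepend. Next row=LF[5]=1
  step 5: row=1, L[1]='f', prepend. Next row=LF[1]=3
  step 6: row=3, L[3]='e', prepend. Next row=LF[3]=2
Reversed output: efbii$

Answer: efbii$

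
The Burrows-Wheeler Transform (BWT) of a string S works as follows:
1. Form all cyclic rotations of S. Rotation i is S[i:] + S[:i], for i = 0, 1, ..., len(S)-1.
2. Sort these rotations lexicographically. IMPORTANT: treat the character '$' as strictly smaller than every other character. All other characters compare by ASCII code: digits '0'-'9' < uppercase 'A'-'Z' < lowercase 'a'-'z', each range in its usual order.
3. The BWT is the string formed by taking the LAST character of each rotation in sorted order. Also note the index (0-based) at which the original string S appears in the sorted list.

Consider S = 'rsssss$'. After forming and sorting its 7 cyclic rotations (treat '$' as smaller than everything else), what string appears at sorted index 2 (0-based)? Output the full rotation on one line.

All 7 rotations (rotation i = S[i:]+S[:i]):
  rot[0] = rsssss$
  rot[1] = sssss$r
  rot[2] = ssss$rs
  rot[3] = sss$rss
  rot[4] = ss$rsss
  rot[5] = s$rssss
  rot[6] = $rsssss
Sorted (with $ < everything):
  sorted[0] = $rsssss
  sorted[1] = rsssss$
  sorted[2] = s$rssss
  sorted[3] = ss$rsss
  sorted[4] = sss$rss
  sorted[5] = ssss$rs
  sorted[6] = sssss$r
sorted[2] = s$rssss

Answer: s$rssss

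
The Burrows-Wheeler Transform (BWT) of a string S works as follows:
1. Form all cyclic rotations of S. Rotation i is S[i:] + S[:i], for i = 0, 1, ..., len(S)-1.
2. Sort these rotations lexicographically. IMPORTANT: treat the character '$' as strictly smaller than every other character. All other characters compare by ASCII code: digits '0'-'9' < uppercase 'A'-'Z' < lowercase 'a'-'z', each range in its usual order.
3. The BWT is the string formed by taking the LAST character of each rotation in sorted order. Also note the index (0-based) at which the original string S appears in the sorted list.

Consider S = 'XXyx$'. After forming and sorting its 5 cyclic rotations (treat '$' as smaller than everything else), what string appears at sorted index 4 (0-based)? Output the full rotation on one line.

Answer: yx$XX

Derivation:
All 5 rotations (rotation i = S[i:]+S[:i]):
  rot[0] = XXyx$
  rot[1] = Xyx$X
  rot[2] = yx$XX
  rot[3] = x$XXy
  rot[4] = $XXyx
Sorted (with $ < everything):
  sorted[0] = $XXyx
  sorted[1] = XXyx$
  sorted[2] = Xyx$X
  sorted[3] = x$XXy
  sorted[4] = yx$XX
sorted[4] = yx$XX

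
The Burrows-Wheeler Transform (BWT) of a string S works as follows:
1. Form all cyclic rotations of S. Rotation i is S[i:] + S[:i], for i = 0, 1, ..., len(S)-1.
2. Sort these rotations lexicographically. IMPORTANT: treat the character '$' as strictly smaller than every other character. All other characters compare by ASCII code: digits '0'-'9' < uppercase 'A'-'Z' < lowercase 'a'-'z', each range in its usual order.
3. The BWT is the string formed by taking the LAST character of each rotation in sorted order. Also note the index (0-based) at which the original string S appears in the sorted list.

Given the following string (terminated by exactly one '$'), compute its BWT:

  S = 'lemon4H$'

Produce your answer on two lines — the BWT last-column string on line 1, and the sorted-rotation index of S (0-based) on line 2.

All 8 rotations (rotation i = S[i:]+S[:i]):
  rot[0] = lemon4H$
  rot[1] = emon4H$l
  rot[2] = mon4H$le
  rot[3] = on4H$lem
  rot[4] = n4H$lemo
  rot[5] = 4H$lemon
  rot[6] = H$lemon4
  rot[7] = $lemon4H
Sorted (with $ < everything):
  sorted[0] = $lemon4H  (last char: 'H')
  sorted[1] = 4H$lemon  (last char: 'n')
  sorted[2] = H$lemon4  (last char: '4')
  sorted[3] = emon4H$l  (last char: 'l')
  sorted[4] = lemon4H$  (last char: '$')
  sorted[5] = mon4H$le  (last char: 'e')
  sorted[6] = n4H$lemo  (last char: 'o')
  sorted[7] = on4H$lem  (last char: 'm')
Last column: Hn4l$eom
Original string S is at sorted index 4

Answer: Hn4l$eom
4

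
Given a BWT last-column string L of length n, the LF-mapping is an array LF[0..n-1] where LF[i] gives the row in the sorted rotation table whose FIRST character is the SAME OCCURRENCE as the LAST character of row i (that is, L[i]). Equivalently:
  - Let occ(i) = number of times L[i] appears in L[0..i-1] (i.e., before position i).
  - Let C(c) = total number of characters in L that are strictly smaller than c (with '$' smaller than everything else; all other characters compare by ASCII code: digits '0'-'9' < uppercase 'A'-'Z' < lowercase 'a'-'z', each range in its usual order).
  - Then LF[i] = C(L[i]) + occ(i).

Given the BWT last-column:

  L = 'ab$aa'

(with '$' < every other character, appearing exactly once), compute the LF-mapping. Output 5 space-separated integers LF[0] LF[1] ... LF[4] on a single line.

Char counts: '$':1, 'a':3, 'b':1
C (first-col start): C('$')=0, C('a')=1, C('b')=4
L[0]='a': occ=0, LF[0]=C('a')+0=1+0=1
L[1]='b': occ=0, LF[1]=C('b')+0=4+0=4
L[2]='$': occ=0, LF[2]=C('$')+0=0+0=0
L[3]='a': occ=1, LF[3]=C('a')+1=1+1=2
L[4]='a': occ=2, LF[4]=C('a')+2=1+2=3

Answer: 1 4 0 2 3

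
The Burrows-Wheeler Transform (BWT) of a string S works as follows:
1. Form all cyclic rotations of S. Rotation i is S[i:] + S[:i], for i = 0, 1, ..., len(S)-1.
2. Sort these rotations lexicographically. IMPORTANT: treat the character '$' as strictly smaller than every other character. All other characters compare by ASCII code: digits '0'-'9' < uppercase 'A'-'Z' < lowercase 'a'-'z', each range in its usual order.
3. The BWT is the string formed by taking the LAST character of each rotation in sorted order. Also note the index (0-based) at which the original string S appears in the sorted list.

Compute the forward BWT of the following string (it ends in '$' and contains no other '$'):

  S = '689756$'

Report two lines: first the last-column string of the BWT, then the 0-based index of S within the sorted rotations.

Answer: 675$968
3

Derivation:
All 7 rotations (rotation i = S[i:]+S[:i]):
  rot[0] = 689756$
  rot[1] = 89756$6
  rot[2] = 9756$68
  rot[3] = 756$689
  rot[4] = 56$6897
  rot[5] = 6$68975
  rot[6] = $689756
Sorted (with $ < everything):
  sorted[0] = $689756  (last char: '6')
  sorted[1] = 56$6897  (last char: '7')
  sorted[2] = 6$68975  (last char: '5')
  sorted[3] = 689756$  (last char: '$')
  sorted[4] = 756$689  (last char: '9')
  sorted[5] = 89756$6  (last char: '6')
  sorted[6] = 9756$68  (last char: '8')
Last column: 675$968
Original string S is at sorted index 3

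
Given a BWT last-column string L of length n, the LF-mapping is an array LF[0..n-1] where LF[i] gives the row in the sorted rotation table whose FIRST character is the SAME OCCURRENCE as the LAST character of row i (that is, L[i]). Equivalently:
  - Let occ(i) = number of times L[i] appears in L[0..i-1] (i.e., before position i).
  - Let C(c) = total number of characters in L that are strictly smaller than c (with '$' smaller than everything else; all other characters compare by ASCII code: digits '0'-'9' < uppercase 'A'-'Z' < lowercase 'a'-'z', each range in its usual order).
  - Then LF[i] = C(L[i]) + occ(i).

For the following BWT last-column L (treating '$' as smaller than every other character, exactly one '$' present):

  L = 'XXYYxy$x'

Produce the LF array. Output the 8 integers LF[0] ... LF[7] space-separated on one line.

Char counts: '$':1, 'X':2, 'Y':2, 'x':2, 'y':1
C (first-col start): C('$')=0, C('X')=1, C('Y')=3, C('x')=5, C('y')=7
L[0]='X': occ=0, LF[0]=C('X')+0=1+0=1
L[1]='X': occ=1, LF[1]=C('X')+1=1+1=2
L[2]='Y': occ=0, LF[2]=C('Y')+0=3+0=3
L[3]='Y': occ=1, LF[3]=C('Y')+1=3+1=4
L[4]='x': occ=0, LF[4]=C('x')+0=5+0=5
L[5]='y': occ=0, LF[5]=C('y')+0=7+0=7
L[6]='$': occ=0, LF[6]=C('$')+0=0+0=0
L[7]='x': occ=1, LF[7]=C('x')+1=5+1=6

Answer: 1 2 3 4 5 7 0 6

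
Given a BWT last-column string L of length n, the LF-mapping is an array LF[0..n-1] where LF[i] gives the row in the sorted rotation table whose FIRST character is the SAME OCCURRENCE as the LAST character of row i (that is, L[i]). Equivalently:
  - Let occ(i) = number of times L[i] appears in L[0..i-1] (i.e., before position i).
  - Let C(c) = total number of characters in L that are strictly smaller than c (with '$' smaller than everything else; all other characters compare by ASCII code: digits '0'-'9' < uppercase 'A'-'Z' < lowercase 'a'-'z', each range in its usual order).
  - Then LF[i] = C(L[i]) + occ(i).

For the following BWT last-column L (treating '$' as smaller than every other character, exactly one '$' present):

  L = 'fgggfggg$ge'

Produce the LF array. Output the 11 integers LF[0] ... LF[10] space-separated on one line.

Char counts: '$':1, 'e':1, 'f':2, 'g':7
C (first-col start): C('$')=0, C('e')=1, C('f')=2, C('g')=4
L[0]='f': occ=0, LF[0]=C('f')+0=2+0=2
L[1]='g': occ=0, LF[1]=C('g')+0=4+0=4
L[2]='g': occ=1, LF[2]=C('g')+1=4+1=5
L[3]='g': occ=2, LF[3]=C('g')+2=4+2=6
L[4]='f': occ=1, LF[4]=C('f')+1=2+1=3
L[5]='g': occ=3, LF[5]=C('g')+3=4+3=7
L[6]='g': occ=4, LF[6]=C('g')+4=4+4=8
L[7]='g': occ=5, LF[7]=C('g')+5=4+5=9
L[8]='$': occ=0, LF[8]=C('$')+0=0+0=0
L[9]='g': occ=6, LF[9]=C('g')+6=4+6=10
L[10]='e': occ=0, LF[10]=C('e')+0=1+0=1

Answer: 2 4 5 6 3 7 8 9 0 10 1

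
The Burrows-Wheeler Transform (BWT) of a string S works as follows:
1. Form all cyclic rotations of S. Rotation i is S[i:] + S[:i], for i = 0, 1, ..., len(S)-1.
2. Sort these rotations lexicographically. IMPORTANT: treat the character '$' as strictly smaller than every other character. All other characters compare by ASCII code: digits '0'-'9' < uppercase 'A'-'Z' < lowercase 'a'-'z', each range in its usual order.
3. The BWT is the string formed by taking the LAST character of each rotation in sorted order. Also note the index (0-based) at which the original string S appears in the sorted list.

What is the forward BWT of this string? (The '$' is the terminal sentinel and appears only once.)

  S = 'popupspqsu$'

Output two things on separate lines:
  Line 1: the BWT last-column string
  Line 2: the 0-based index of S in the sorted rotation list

All 11 rotations (rotation i = S[i:]+S[:i]):
  rot[0] = popupspqsu$
  rot[1] = opupspqsu$p
  rot[2] = pupspqsu$po
  rot[3] = upspqsu$pop
  rot[4] = pspqsu$popu
  rot[5] = spqsu$popup
  rot[6] = pqsu$popups
  rot[7] = qsu$popupsp
  rot[8] = su$popupspq
  rot[9] = u$popupspqs
  rot[10] = $popupspqsu
Sorted (with $ < everything):
  sorted[0] = $popupspqsu  (last char: 'u')
  sorted[1] = opupspqsu$p  (last char: 'p')
  sorted[2] = popupspqsu$  (last char: '$')
  sorted[3] = pqsu$popups  (last char: 's')
  sorted[4] = pspqsu$popu  (last char: 'u')
  sorted[5] = pupspqsu$po  (last char: 'o')
  sorted[6] = qsu$popupsp  (last char: 'p')
  sorted[7] = spqsu$popup  (last char: 'p')
  sorted[8] = su$popupspq  (last char: 'q')
  sorted[9] = u$popupspqs  (last char: 's')
  sorted[10] = upspqsu$pop  (last char: 'p')
Last column: up$suoppqsp
Original string S is at sorted index 2

Answer: up$suoppqsp
2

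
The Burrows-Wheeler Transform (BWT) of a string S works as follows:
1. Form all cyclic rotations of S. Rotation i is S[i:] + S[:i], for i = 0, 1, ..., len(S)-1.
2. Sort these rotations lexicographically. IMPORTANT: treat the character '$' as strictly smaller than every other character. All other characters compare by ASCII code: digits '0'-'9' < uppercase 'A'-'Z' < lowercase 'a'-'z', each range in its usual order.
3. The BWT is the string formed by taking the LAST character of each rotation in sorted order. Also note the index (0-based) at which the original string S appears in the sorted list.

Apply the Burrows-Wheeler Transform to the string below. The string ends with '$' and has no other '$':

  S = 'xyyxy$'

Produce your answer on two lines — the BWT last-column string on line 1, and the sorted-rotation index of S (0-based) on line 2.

All 6 rotations (rotation i = S[i:]+S[:i]):
  rot[0] = xyyxy$
  rot[1] = yyxy$x
  rot[2] = yxy$xy
  rot[3] = xy$xyy
  rot[4] = y$xyyx
  rot[5] = $xyyxy
Sorted (with $ < everything):
  sorted[0] = $xyyxy  (last char: 'y')
  sorted[1] = xy$xyy  (last char: 'y')
  sorted[2] = xyyxy$  (last char: '$')
  sorted[3] = y$xyyx  (last char: 'x')
  sorted[4] = yxy$xy  (last char: 'y')
  sorted[5] = yyxy$x  (last char: 'x')
Last column: yy$xyx
Original string S is at sorted index 2

Answer: yy$xyx
2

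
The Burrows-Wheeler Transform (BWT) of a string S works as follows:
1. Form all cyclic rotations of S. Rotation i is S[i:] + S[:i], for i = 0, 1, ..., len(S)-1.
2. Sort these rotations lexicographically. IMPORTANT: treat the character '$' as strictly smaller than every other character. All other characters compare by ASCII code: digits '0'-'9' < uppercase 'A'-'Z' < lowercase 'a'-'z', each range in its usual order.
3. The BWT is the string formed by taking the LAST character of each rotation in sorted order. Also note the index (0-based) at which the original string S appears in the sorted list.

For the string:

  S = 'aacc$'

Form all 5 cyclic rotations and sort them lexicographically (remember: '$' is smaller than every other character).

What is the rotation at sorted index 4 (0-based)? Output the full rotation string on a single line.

All 5 rotations (rotation i = S[i:]+S[:i]):
  rot[0] = aacc$
  rot[1] = acc$a
  rot[2] = cc$aa
  rot[3] = c$aac
  rot[4] = $aacc
Sorted (with $ < everything):
  sorted[0] = $aacc
  sorted[1] = aacc$
  sorted[2] = acc$a
  sorted[3] = c$aac
  sorted[4] = cc$aa
sorted[4] = cc$aa

Answer: cc$aa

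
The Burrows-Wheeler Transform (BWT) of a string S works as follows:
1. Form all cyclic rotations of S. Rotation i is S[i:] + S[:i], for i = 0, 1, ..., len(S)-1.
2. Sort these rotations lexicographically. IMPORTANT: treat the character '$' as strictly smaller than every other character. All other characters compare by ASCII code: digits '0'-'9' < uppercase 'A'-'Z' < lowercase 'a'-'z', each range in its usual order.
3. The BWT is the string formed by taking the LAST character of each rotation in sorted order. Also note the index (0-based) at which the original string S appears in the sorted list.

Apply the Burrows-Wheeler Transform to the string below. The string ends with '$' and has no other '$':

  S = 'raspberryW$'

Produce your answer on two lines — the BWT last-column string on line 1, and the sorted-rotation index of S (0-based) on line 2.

All 11 rotations (rotation i = S[i:]+S[:i]):
  rot[0] = raspberryW$
  rot[1] = aspberryW$r
  rot[2] = spberryW$ra
  rot[3] = pberryW$ras
  rot[4] = berryW$rasp
  rot[5] = erryW$raspb
  rot[6] = rryW$raspbe
  rot[7] = ryW$raspber
  rot[8] = yW$raspberr
  rot[9] = W$raspberry
  rot[10] = $raspberryW
Sorted (with $ < everything):
  sorted[0] = $raspberryW  (last char: 'W')
  sorted[1] = W$raspberry  (last char: 'y')
  sorted[2] = aspberryW$r  (last char: 'r')
  sorted[3] = berryW$rasp  (last char: 'p')
  sorted[4] = erryW$raspb  (last char: 'b')
  sorted[5] = pberryW$ras  (last char: 's')
  sorted[6] = raspberryW$  (last char: '$')
  sorted[7] = rryW$raspbe  (last char: 'e')
  sorted[8] = ryW$raspber  (last char: 'r')
  sorted[9] = spberryW$ra  (last char: 'a')
  sorted[10] = yW$raspberr  (last char: 'r')
Last column: Wyrpbs$erar
Original string S is at sorted index 6

Answer: Wyrpbs$erar
6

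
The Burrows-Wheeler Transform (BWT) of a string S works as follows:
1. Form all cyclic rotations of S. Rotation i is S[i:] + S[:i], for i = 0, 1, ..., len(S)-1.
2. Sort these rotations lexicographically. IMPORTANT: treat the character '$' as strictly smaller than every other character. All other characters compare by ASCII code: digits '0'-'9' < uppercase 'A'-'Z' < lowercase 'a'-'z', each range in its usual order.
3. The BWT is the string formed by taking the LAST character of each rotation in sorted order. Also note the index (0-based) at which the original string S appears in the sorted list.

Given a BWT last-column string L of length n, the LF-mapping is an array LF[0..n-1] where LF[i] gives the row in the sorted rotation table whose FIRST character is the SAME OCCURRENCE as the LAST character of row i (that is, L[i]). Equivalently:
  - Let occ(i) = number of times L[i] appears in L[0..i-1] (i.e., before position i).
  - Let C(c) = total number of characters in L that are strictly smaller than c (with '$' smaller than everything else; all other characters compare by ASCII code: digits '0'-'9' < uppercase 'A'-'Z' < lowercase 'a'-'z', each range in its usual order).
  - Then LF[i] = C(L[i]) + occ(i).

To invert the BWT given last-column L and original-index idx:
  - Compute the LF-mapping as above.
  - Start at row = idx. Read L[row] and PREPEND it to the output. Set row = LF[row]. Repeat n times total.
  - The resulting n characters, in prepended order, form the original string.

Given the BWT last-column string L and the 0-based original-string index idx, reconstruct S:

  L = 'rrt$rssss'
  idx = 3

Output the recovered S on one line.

LF mapping: 1 2 8 0 3 4 5 6 7
Walk LF starting at row 3, prepending L[row]:
  step 1: row=3, L[3]='$', prepend. Next row=LF[3]=0
  step 2: row=0, L[0]='r', prepend. Next row=LF[0]=1
  step 3: row=1, L[1]='r', prepend. Next row=LF[1]=2
  step 4: row=2, L[2]='t', prepend. Next row=LF[2]=8
  step 5: row=8, L[8]='s', prepend. Next row=LF[8]=7
  step 6: row=7, L[7]='s', prepend. Next row=LF[7]=6
  step 7: row=6, L[6]='s', prepend. Next row=LF[6]=5
  step 8: row=5, L[5]='s', prepend. Next row=LF[5]=4
  step 9: row=4, L[4]='r', prepend. Next row=LF[4]=3
Reversed output: rsssstrr$

Answer: rsssstrr$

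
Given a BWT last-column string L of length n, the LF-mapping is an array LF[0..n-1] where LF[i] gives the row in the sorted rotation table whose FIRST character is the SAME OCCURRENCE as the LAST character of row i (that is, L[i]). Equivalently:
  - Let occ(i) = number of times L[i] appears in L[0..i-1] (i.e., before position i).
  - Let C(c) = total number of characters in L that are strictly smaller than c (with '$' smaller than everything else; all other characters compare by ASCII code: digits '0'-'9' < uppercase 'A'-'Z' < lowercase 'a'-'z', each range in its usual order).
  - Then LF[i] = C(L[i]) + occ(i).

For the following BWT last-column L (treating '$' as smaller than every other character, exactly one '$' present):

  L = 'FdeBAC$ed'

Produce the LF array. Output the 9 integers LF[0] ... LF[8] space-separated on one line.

Char counts: '$':1, 'A':1, 'B':1, 'C':1, 'F':1, 'd':2, 'e':2
C (first-col start): C('$')=0, C('A')=1, C('B')=2, C('C')=3, C('F')=4, C('d')=5, C('e')=7
L[0]='F': occ=0, LF[0]=C('F')+0=4+0=4
L[1]='d': occ=0, LF[1]=C('d')+0=5+0=5
L[2]='e': occ=0, LF[2]=C('e')+0=7+0=7
L[3]='B': occ=0, LF[3]=C('B')+0=2+0=2
L[4]='A': occ=0, LF[4]=C('A')+0=1+0=1
L[5]='C': occ=0, LF[5]=C('C')+0=3+0=3
L[6]='$': occ=0, LF[6]=C('$')+0=0+0=0
L[7]='e': occ=1, LF[7]=C('e')+1=7+1=8
L[8]='d': occ=1, LF[8]=C('d')+1=5+1=6

Answer: 4 5 7 2 1 3 0 8 6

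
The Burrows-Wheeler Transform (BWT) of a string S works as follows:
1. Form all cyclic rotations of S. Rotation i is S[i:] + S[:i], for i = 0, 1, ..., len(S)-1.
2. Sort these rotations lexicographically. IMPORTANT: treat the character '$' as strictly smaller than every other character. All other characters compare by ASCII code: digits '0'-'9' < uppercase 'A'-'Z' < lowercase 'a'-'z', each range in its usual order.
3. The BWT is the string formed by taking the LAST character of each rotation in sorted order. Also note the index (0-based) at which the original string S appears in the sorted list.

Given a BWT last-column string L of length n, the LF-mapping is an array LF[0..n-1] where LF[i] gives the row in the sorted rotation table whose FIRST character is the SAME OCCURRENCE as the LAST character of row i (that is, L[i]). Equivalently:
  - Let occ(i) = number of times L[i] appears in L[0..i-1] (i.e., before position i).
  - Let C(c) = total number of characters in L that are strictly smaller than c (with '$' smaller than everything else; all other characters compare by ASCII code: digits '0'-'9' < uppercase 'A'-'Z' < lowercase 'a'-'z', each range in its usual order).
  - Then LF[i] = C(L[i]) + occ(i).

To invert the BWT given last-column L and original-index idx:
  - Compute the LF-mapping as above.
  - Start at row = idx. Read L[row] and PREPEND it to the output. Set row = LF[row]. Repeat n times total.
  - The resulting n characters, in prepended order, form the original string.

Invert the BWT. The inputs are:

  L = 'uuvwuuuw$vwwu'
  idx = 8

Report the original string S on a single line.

LF mapping: 1 2 7 9 3 4 5 10 0 8 11 12 6
Walk LF starting at row 8, prepending L[row]:
  step 1: row=8, L[8]='$', prepend. Next row=LF[8]=0
  step 2: row=0, L[0]='u', prepend. Next row=LF[0]=1
  step 3: row=1, L[1]='u', prepend. Next row=LF[1]=2
  step 4: row=2, L[2]='v', prepend. Next row=LF[2]=7
  step 5: row=7, L[7]='w', prepend. Next row=LF[7]=10
  step 6: row=10, L[10]='w', prepend. Next row=LF[10]=11
  step 7: row=11, L[11]='w', prepend. Next row=LF[11]=12
  step 8: row=12, L[12]='u', prepend. Next row=LF[12]=6
  step 9: row=6, L[6]='u', prepend. Next row=LF[6]=5
  step 10: row=5, L[5]='u', prepend. Next row=LF[5]=4
  step 11: row=4, L[4]='u', prepend. Next row=LF[4]=3
  step 12: row=3, L[3]='w', prepend. Next row=LF[3]=9
  step 13: row=9, L[9]='v', prepend. Next row=LF[9]=8
Reversed output: vwuuuuwwwvuu$

Answer: vwuuuuwwwvuu$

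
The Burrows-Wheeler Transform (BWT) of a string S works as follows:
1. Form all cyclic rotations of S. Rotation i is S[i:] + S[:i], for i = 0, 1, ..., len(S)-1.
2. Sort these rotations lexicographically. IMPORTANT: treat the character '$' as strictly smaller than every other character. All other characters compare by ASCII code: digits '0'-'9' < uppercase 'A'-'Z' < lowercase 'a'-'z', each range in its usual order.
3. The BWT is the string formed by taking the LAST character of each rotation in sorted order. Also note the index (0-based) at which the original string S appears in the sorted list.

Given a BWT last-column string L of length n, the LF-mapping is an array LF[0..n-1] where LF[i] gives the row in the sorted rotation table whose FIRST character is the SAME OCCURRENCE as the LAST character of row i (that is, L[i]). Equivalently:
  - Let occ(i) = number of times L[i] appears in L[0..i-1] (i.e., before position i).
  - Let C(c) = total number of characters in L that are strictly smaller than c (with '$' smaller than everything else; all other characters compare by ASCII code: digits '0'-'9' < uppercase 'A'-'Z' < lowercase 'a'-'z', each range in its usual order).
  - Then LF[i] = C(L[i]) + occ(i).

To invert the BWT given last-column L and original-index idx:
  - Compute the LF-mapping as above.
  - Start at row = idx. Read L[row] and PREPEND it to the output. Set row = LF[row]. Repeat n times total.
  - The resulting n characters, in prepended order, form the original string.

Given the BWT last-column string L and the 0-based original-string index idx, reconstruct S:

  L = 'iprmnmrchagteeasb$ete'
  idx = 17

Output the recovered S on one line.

LF mapping: 11 15 16 12 14 13 17 4 10 1 9 19 5 6 2 18 3 0 7 20 8
Walk LF starting at row 17, prepending L[row]:
  step 1: row=17, L[17]='$', prepend. Next row=LF[17]=0
  step 2: row=0, L[0]='i', prepend. Next row=LF[0]=11
  step 3: row=11, L[11]='t', prepend. Next row=LF[11]=19
  step 4: row=19, L[19]='t', prepend. Next row=LF[19]=20
  step 5: row=20, L[20]='e', prepend. Next row=LF[20]=8
  step 6: row=8, L[8]='h', prepend. Next row=LF[8]=10
  step 7: row=10, L[10]='g', prepend. Next row=LF[10]=9
  step 8: row=9, L[9]='a', prepend. Next row=LF[9]=1
  step 9: row=1, L[1]='p', prepend. Next row=LF[1]=15
  step 10: row=15, L[15]='s', prepend. Next row=LF[15]=18
  step 11: row=18, L[18]='e', prepend. Next row=LF[18]=7
  step 12: row=7, L[7]='c', prepend. Next row=LF[7]=4
  step 13: row=4, L[4]='n', prepend. Next row=LF[4]=14
  step 14: row=14, L[14]='a', prepend. Next row=LF[14]=2
  step 15: row=2, L[2]='r', prepend. Next row=LF[2]=16
  step 16: row=16, L[16]='b', prepend. Next row=LF[16]=3
  step 17: row=3, L[3]='m', prepend. Next row=LF[3]=12
  step 18: row=12, L[12]='e', prepend. Next row=LF[12]=5
  step 19: row=5, L[5]='m', prepend. Next row=LF[5]=13
  step 20: row=13, L[13]='e', prepend. Next row=LF[13]=6
  step 21: row=6, L[6]='r', prepend. Next row=LF[6]=17
Reversed output: remembrancespaghetti$

Answer: remembrancespaghetti$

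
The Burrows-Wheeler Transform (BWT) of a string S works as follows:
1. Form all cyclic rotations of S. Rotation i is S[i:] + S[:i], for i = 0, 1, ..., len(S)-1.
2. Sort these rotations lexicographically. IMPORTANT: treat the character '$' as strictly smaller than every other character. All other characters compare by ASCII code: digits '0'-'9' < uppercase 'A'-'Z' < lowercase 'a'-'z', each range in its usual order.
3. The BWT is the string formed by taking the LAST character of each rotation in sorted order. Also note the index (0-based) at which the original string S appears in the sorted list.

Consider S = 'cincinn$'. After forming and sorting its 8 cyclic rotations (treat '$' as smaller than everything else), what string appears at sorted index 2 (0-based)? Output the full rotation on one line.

Answer: cinn$cin

Derivation:
All 8 rotations (rotation i = S[i:]+S[:i]):
  rot[0] = cincinn$
  rot[1] = incinn$c
  rot[2] = ncinn$ci
  rot[3] = cinn$cin
  rot[4] = inn$cinc
  rot[5] = nn$cinci
  rot[6] = n$cincin
  rot[7] = $cincinn
Sorted (with $ < everything):
  sorted[0] = $cincinn
  sorted[1] = cincinn$
  sorted[2] = cinn$cin
  sorted[3] = incinn$c
  sorted[4] = inn$cinc
  sorted[5] = n$cincin
  sorted[6] = ncinn$ci
  sorted[7] = nn$cinci
sorted[2] = cinn$cin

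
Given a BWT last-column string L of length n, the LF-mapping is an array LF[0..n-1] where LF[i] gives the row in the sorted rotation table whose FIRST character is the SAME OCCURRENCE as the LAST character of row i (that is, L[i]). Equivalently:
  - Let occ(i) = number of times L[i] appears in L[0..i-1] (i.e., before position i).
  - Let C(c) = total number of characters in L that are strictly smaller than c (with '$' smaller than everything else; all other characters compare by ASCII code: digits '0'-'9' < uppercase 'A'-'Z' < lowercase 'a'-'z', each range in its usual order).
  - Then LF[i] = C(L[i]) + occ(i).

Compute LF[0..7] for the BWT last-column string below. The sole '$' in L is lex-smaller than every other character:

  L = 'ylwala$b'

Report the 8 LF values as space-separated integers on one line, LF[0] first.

Char counts: '$':1, 'a':2, 'b':1, 'l':2, 'w':1, 'y':1
C (first-col start): C('$')=0, C('a')=1, C('b')=3, C('l')=4, C('w')=6, C('y')=7
L[0]='y': occ=0, LF[0]=C('y')+0=7+0=7
L[1]='l': occ=0, LF[1]=C('l')+0=4+0=4
L[2]='w': occ=0, LF[2]=C('w')+0=6+0=6
L[3]='a': occ=0, LF[3]=C('a')+0=1+0=1
L[4]='l': occ=1, LF[4]=C('l')+1=4+1=5
L[5]='a': occ=1, LF[5]=C('a')+1=1+1=2
L[6]='$': occ=0, LF[6]=C('$')+0=0+0=0
L[7]='b': occ=0, LF[7]=C('b')+0=3+0=3

Answer: 7 4 6 1 5 2 0 3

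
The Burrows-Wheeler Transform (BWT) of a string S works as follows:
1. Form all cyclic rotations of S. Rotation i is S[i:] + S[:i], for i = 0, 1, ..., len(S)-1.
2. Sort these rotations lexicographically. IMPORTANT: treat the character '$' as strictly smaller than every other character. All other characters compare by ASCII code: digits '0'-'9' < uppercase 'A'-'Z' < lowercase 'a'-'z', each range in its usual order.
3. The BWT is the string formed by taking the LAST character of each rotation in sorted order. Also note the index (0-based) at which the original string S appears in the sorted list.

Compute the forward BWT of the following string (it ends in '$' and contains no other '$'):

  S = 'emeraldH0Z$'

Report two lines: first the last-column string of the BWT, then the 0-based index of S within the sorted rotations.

Answer: ZHd0rl$maee
6

Derivation:
All 11 rotations (rotation i = S[i:]+S[:i]):
  rot[0] = emeraldH0Z$
  rot[1] = meraldH0Z$e
  rot[2] = eraldH0Z$em
  rot[3] = raldH0Z$eme
  rot[4] = aldH0Z$emer
  rot[5] = ldH0Z$emera
  rot[6] = dH0Z$emeral
  rot[7] = H0Z$emerald
  rot[8] = 0Z$emeraldH
  rot[9] = Z$emeraldH0
  rot[10] = $emeraldH0Z
Sorted (with $ < everything):
  sorted[0] = $emeraldH0Z  (last char: 'Z')
  sorted[1] = 0Z$emeraldH  (last char: 'H')
  sorted[2] = H0Z$emerald  (last char: 'd')
  sorted[3] = Z$emeraldH0  (last char: '0')
  sorted[4] = aldH0Z$emer  (last char: 'r')
  sorted[5] = dH0Z$emeral  (last char: 'l')
  sorted[6] = emeraldH0Z$  (last char: '$')
  sorted[7] = eraldH0Z$em  (last char: 'm')
  sorted[8] = ldH0Z$emera  (last char: 'a')
  sorted[9] = meraldH0Z$e  (last char: 'e')
  sorted[10] = raldH0Z$eme  (last char: 'e')
Last column: ZHd0rl$maee
Original string S is at sorted index 6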